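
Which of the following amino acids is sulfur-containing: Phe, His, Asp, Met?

Met

Cysteine (C, thiol) and methionine (M, thioether) are the two sulfur-containing amino acids.
Of the listed options, only Met belongs to this group.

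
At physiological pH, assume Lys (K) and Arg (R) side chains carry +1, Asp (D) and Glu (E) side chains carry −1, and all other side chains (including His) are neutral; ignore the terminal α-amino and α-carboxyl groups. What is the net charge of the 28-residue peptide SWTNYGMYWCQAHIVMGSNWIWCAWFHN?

0

Positive (K, R): none → +0.
Negative (D, E): none → −0.
Net charge = (+0) + (−0) = 0.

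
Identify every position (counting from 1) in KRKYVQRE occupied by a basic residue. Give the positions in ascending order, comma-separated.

1, 2, 3, 7

Matching residues: K1, R2, K3, R7.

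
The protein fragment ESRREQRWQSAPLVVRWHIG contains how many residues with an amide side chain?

2

Only N (asparagine) and Q (glutamine) carry a side-chain carboxamide.
Matching residues: Q6, Q9.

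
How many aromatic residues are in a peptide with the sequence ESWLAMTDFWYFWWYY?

F, W, and Y each carry an aromatic ring on the side chain.
Matching residues: W3, F9, W10, Y11, F12, W13, W14, Y15, Y16.

9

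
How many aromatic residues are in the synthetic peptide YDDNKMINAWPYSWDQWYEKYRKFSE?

8

F, W, and Y each carry an aromatic ring on the side chain.
Matching residues: Y1, W10, Y12, W14, W17, Y18, Y21, F24.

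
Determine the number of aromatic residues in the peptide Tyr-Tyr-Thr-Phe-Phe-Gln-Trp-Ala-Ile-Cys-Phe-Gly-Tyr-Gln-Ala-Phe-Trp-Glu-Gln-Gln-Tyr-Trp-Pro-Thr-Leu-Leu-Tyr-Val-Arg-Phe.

13

Phenylalanine (F), tryptophan (W), and tyrosine (Y) have aromatic ring side chains.
Matching residues: Tyr1, Tyr2, Phe4, Phe5, Trp7, Phe11, Tyr13, Phe16, Trp17, Tyr21, Trp22, Tyr27, Phe30.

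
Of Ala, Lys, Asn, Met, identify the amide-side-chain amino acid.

The amide-side-chain residues are Asn (N) and Gln (Q).
Of the listed options, only Asn belongs to this group.

Asn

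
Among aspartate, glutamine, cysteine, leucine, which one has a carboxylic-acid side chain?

Aspartate (D) and glutamate (E) have carboxylic-acid side chains and are the acidic amino acids.
Of the listed options, only aspartate belongs to this group.

aspartate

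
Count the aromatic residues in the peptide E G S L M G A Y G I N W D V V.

2

Phenylalanine (F), tryptophan (W), and tyrosine (Y) have aromatic ring side chains.
Matching residues: Y8, W12.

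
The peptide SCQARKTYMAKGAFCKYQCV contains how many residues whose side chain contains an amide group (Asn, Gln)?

Matching residues: Q3, Q18.

2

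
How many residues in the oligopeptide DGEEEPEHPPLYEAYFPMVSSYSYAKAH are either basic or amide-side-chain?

3

Basic: H, K, R. Amide-side-chain: N, Q.
Basic residues here: H8, K26, H28 (3).
Amide-side-chain residues here: none (0).
The two groups share no amino acid, so total = 3 + 0 = 3.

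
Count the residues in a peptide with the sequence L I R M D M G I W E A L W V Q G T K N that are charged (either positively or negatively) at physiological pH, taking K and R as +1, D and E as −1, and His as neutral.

4

Charged side chains at pH ~7.4: K, R (positive); D, E (negative).
Matching residues: R3, D5, E10, K18.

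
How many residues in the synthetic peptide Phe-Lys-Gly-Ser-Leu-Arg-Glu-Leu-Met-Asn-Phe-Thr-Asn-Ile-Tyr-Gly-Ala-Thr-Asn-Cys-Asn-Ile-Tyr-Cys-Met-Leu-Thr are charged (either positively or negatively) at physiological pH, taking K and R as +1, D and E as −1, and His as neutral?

Charged side chains at pH ~7.4: K, R (positive); D, E (negative).
Matching residues: Lys2, Arg6, Glu7.

3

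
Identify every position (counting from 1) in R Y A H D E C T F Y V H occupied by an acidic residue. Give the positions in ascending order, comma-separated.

5, 6

The acidic residues are Asp (D) and Glu (E), whose side chains end in a carboxylate group.
Matching residues: D5, E6.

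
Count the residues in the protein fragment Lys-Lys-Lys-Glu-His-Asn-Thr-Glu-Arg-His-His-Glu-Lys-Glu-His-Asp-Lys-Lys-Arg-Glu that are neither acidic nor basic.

Acidic: D, E. Basic: K, R, H. All other residues are neither.
Matching residues: Asn6, Thr7.

2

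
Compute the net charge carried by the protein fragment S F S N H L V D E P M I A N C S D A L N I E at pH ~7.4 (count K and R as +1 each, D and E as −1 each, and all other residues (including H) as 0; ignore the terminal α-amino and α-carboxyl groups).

Positive (K, R): none → +0.
Negative (D, E): D8, E9, D17, E22 → −4.
Net charge = (+0) + (−4) = −4.

-4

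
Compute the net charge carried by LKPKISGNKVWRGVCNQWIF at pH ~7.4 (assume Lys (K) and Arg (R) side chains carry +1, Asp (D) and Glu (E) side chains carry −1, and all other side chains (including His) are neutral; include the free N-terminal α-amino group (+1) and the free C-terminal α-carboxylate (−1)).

Positive (K, R): K2, K4, K9, R12 → +4.
Negative (D, E): none → −0.
The N-terminus (+1) and C-terminus (−1) cancel.
Net charge = (+4) + (−0) = +4.

+4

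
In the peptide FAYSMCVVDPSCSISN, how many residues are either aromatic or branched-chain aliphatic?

Aromatic: F, W, Y. Branched-chain aliphatic: I, L, V.
Aromatic residues here: F1, Y3 (2).
Branched-chain aliphatic residues here: V7, V8, I14 (3).
The two groups share no amino acid, so total = 2 + 3 = 5.

5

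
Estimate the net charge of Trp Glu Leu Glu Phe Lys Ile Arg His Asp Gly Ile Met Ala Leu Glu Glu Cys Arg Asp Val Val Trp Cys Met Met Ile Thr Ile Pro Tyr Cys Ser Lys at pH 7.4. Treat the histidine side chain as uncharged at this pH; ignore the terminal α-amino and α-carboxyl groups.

At pH ~7.4 the Lys and Arg side chains are protonated (+1), the Asp and Glu side chains are deprotonated (−1), and with His taken as neutral all other side chains carry no charge.
Positive (K, R): Lys6, Arg8, Arg19, Lys34 → +4.
Negative (D, E): Glu2, Glu4, Asp10, Glu16, Glu17, Asp20 → −6.
Net charge = (+4) + (−6) = −2.

-2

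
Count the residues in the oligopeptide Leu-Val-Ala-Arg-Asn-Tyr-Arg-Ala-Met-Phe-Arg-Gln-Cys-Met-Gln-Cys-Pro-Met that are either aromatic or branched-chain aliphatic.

4

Aromatic: F, W, Y. Branched-chain aliphatic: I, L, V.
Aromatic residues here: Tyr6, Phe10 (2).
Branched-chain aliphatic residues here: Leu1, Val2 (2).
The two groups share no amino acid, so total = 2 + 2 = 4.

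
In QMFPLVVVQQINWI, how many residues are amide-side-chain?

Only N (asparagine) and Q (glutamine) carry a side-chain carboxamide.
Matching residues: Q1, Q9, Q10, N12.

4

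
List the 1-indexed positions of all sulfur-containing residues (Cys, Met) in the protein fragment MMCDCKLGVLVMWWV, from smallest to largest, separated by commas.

1, 2, 3, 5, 12

Matching residues: M1, M2, C3, C5, M12.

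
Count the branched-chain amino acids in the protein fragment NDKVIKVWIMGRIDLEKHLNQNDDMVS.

The BCAAs are Val, Leu, and Ile — aliphatic side chains with a branch point.
Matching residues: V4, I5, V7, I9, I13, L15, L19, V26.

8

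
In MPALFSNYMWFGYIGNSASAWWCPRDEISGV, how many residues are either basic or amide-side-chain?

3

Basic: H, K, R. Amide-side-chain: N, Q.
Basic residues here: R25 (1).
Amide-side-chain residues here: N7, N16 (2).
The two groups share no amino acid, so total = 1 + 2 = 3.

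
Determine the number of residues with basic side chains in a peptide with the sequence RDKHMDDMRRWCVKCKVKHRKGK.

Lysine (K), arginine (R), and histidine (H) have basic, nitrogen-containing side chains.
Matching residues: R1, K3, H4, R9, R10, K14, K16, K18, H19, R20, K21, K23.

12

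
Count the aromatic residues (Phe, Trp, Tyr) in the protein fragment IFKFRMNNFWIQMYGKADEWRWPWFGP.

9

Matching residues: F2, F4, F9, W10, Y14, W20, W22, W24, F25.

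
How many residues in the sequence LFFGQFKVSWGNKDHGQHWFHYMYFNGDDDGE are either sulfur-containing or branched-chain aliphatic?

3

Sulfur-containing: C, M. Branched-chain aliphatic: I, L, V.
Sulfur-containing residues here: M23 (1).
Branched-chain aliphatic residues here: L1, V8 (2).
The two groups share no amino acid, so total = 1 + 2 = 3.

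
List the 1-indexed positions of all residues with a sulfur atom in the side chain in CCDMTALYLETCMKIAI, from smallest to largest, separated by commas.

1, 2, 4, 12, 13

The sulfur-bearing residues are cysteine (–SH) and methionine (–S–CH₃).
Matching residues: C1, C2, M4, C12, M13.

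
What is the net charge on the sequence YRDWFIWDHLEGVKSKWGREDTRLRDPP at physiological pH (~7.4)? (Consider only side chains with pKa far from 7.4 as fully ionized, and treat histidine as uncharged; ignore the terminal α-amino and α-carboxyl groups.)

Near pH 7.4, K and R contribute +1 each, D and E contribute −1 each, and every other side chain (His included, as stated) is uncharged.
Positive (K, R): R2, K14, K16, R19, R23, R25 → +6.
Negative (D, E): D3, D8, E11, E20, D21, D26 → −6.
Net charge = (+6) + (−6) = 0.

0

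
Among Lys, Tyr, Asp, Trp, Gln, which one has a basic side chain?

Lys

K, R, and H are the three residues with basic side chains (ε-amine, guanidinium, and imidazole respectively).
Of the listed options, only Lys belongs to this group.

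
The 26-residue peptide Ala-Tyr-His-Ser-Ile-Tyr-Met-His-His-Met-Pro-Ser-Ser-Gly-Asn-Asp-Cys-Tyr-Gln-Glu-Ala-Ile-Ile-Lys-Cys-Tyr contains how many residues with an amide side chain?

2

The amide-side-chain residues are Asn (N) and Gln (Q).
Matching residues: Asn15, Gln19.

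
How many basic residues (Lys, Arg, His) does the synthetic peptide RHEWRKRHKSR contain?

8

Matching residues: R1, H2, R5, K6, R7, H8, K9, R11.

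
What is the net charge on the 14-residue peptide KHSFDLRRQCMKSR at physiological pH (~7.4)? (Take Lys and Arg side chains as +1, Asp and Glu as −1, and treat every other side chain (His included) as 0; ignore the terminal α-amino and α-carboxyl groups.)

Positive (K, R): K1, R7, R8, K12, R14 → +5.
Negative (D, E): D5 → −1.
Net charge = (+5) + (−1) = +4.

+4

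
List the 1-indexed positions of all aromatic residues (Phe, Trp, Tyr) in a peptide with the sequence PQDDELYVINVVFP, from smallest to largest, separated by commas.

Matching residues: Y7, F13.

7, 13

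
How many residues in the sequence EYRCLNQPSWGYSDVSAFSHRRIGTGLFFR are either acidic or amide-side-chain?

4

Acidic: D, E. Amide-side-chain: N, Q.
Acidic residues here: E1, D14 (2).
Amide-side-chain residues here: N6, Q7 (2).
The two groups share no amino acid, so total = 2 + 2 = 4.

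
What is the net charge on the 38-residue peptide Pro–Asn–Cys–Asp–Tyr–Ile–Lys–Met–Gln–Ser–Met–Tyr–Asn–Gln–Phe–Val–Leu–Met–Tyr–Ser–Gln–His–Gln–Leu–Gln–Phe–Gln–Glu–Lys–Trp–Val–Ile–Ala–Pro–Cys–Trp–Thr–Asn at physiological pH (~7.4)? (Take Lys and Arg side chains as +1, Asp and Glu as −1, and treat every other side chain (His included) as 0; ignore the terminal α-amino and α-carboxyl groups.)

Positive (K, R): Lys7, Lys29 → +2.
Negative (D, E): Asp4, Glu28 → −2.
Net charge = (+2) + (−2) = 0.

0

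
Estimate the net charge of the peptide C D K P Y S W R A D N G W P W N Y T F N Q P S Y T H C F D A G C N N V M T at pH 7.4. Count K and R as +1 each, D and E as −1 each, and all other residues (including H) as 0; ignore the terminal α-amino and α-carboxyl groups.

Positive (K, R): K3, R8 → +2.
Negative (D, E): D2, D10, D29 → −3.
Net charge = (+2) + (−3) = −1.

-1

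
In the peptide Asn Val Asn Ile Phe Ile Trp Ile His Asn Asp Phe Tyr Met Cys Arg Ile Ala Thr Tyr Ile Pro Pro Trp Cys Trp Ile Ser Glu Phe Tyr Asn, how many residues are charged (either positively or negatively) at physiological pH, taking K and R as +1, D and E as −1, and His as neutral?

3

Charged side chains at pH ~7.4: K, R (positive); D, E (negative).
Matching residues: Asp11, Arg16, Glu29.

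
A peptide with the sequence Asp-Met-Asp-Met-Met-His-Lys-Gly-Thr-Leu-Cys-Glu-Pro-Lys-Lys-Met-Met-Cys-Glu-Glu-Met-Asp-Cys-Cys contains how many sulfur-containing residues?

Only Cys (C) and Met (M) have a sulfur atom in the side chain.
Matching residues: Met2, Met4, Met5, Cys11, Met16, Met17, Cys18, Met21, Cys23, Cys24.

10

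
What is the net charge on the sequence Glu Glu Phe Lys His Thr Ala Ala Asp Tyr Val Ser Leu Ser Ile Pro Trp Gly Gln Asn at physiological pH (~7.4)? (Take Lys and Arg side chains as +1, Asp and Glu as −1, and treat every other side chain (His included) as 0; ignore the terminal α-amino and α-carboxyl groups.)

Positive (K, R): Lys4 → +1.
Negative (D, E): Glu1, Glu2, Asp9 → −3.
Net charge = (+1) + (−3) = −2.

-2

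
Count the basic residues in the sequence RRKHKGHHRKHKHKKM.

14

Lysine (K), arginine (R), and histidine (H) have basic, nitrogen-containing side chains.
Matching residues: R1, R2, K3, H4, K5, H7, H8, R9, K10, H11, K12, H13, K14, K15.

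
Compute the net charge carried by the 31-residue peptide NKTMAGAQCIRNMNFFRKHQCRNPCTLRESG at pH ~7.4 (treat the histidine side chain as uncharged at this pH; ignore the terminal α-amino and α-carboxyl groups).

+5

The side chains ionized at physiological pH are Lys/Arg (+1) and Asp/Glu (−1); with His treated as neutral, nothing else contributes.
Positive (K, R): K2, R11, R17, K18, R22, R28 → +6.
Negative (D, E): E29 → −1.
Net charge = (+6) + (−1) = +5.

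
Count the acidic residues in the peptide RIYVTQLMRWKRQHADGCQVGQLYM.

The acidic residues are Asp (D) and Glu (E), whose side chains end in a carboxylate group.
Matching residues: D16.

1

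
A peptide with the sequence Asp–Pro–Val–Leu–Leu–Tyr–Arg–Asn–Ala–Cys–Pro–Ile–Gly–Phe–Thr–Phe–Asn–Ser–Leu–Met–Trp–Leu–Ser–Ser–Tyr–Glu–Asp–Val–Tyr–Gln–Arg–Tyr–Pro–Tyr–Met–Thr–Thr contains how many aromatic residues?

8

Phenylalanine (F), tryptophan (W), and tyrosine (Y) have aromatic ring side chains.
Matching residues: Tyr6, Phe14, Phe16, Trp21, Tyr25, Tyr29, Tyr32, Tyr34.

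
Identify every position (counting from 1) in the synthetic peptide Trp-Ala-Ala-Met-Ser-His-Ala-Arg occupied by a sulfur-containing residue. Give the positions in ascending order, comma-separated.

4

The sulfur-bearing residues are cysteine (–SH) and methionine (–S–CH₃).
Matching residues: Met4.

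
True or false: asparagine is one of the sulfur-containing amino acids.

False

The sulfur-bearing residues are cysteine (–SH) and methionine (–S–CH₃).
Asparagine is not in this group.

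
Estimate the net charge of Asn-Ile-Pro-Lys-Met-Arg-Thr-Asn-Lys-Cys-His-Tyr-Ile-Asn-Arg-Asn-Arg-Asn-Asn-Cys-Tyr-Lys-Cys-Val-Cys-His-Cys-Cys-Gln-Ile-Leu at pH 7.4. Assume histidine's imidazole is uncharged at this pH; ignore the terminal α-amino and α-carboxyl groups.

Near pH 7.4, K and R contribute +1 each, D and E contribute −1 each, and every other side chain (His included, as stated) is uncharged.
Positive (K, R): Lys4, Arg6, Lys9, Arg15, Arg17, Lys22 → +6.
Negative (D, E): none → −0.
Net charge = (+6) + (−0) = +6.

+6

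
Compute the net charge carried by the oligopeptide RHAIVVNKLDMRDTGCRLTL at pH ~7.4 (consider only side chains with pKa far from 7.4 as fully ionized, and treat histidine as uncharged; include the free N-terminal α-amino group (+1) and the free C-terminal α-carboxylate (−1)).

+2

The side chains ionized at physiological pH are Lys/Arg (+1) and Asp/Glu (−1); with His treated as neutral, nothing else contributes.
Positive (K, R): R1, K8, R12, R17 → +4.
Negative (D, E): D10, D13 → −2.
The N-terminus (+1) and C-terminus (−1) cancel.
Net charge = (+4) + (−2) = +2.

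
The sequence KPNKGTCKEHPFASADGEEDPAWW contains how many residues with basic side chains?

4

K, R, and H are the three residues with basic side chains (ε-amine, guanidinium, and imidazole respectively).
Matching residues: K1, K4, K8, H10.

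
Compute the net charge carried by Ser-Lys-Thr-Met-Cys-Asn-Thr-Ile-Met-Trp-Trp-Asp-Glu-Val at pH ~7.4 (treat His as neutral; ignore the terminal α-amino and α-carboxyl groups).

At pH ~7.4 the Lys and Arg side chains are protonated (+1), the Asp and Glu side chains are deprotonated (−1), and with His taken as neutral all other side chains carry no charge.
Positive (K, R): Lys2 → +1.
Negative (D, E): Asp12, Glu13 → −2.
Net charge = (+1) + (−2) = −1.

-1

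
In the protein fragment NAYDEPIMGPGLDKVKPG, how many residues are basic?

The basic amino acids are Lys (K), Arg (R), and His (H).
Matching residues: K14, K16.

2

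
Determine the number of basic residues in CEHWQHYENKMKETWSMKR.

K, R, and H are the three residues with basic side chains (ε-amine, guanidinium, and imidazole respectively).
Matching residues: H3, H6, K10, K12, K18, R19.

6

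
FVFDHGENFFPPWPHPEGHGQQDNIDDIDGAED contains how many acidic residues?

9

Only D (aspartate) and E (glutamate) carry a side-chain carboxylic acid.
Matching residues: D4, E7, E17, D23, D26, D27, D29, E32, D33.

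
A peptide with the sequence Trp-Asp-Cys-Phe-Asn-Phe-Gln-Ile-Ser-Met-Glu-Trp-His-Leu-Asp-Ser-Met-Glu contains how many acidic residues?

Only D (aspartate) and E (glutamate) carry a side-chain carboxylic acid.
Matching residues: Asp2, Glu11, Asp15, Glu18.

4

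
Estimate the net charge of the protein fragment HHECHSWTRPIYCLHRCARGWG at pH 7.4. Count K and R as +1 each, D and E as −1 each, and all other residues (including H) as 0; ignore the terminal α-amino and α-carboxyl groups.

+2

Positive (K, R): R9, R16, R19 → +3.
Negative (D, E): E3 → −1.
Net charge = (+3) + (−1) = +2.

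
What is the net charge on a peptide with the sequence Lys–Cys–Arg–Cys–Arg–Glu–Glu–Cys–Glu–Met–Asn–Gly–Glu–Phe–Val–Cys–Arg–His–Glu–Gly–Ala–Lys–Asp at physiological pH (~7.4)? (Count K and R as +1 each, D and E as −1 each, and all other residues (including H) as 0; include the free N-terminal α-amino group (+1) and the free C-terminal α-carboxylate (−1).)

-1

Positive (K, R): Lys1, Arg3, Arg5, Arg17, Lys22 → +5.
Negative (D, E): Glu6, Glu7, Glu9, Glu13, Glu19, Asp23 → −6.
The N-terminus (+1) and C-terminus (−1) cancel.
Net charge = (+5) + (−6) = −1.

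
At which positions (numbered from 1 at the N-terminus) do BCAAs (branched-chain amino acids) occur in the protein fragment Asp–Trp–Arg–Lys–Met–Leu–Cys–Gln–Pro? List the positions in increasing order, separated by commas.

The BCAAs are Val, Leu, and Ile — aliphatic side chains with a branch point.
Matching residues: Leu6.

6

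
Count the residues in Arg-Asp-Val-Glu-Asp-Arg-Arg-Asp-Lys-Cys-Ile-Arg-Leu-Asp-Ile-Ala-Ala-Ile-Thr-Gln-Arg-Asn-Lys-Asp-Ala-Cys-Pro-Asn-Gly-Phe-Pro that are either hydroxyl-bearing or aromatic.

2

Hydroxyl-bearing: S, T, Y. Aromatic: F, W, Y.
Hydroxyl-bearing residues here: Thr19 (1).
Aromatic residues here: Phe30 (1).
(Y belongs to both groups, but none appear in this sequence.) Total = 1 + 1 = 2.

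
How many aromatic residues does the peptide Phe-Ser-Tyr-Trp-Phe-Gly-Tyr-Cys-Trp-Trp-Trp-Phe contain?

9

Phenylalanine (F), tryptophan (W), and tyrosine (Y) have aromatic ring side chains.
Matching residues: Phe1, Tyr3, Trp4, Phe5, Tyr7, Trp9, Trp10, Trp11, Phe12.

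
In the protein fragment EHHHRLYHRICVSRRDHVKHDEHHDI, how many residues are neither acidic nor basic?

8

Acidic: D, E. Basic: K, R, H. All other residues are neither.
Matching residues: L6, Y7, I10, C11, V12, S13, V18, I26.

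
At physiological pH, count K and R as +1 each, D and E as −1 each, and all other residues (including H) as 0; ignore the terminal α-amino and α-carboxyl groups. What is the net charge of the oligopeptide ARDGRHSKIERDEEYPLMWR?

Positive (K, R): R2, R5, K8, R11, R20 → +5.
Negative (D, E): D3, E10, D12, E13, E14 → −5.
Net charge = (+5) + (−5) = 0.

0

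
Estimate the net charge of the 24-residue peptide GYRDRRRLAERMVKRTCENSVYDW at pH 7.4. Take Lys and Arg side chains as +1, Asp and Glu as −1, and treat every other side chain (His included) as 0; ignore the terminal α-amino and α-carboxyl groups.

+3

Positive (K, R): R3, R5, R6, R7, R11, K14, R15 → +7.
Negative (D, E): D4, E10, E18, D23 → −4.
Net charge = (+7) + (−4) = +3.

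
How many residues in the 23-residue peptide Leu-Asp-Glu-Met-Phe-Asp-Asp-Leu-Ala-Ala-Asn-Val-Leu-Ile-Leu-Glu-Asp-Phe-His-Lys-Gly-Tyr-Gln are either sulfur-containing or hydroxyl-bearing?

2

Sulfur-containing: C, M. Hydroxyl-bearing: S, T, Y.
Sulfur-containing residues here: Met4 (1).
Hydroxyl-bearing residues here: Tyr22 (1).
The two groups share no amino acid, so total = 1 + 1 = 2.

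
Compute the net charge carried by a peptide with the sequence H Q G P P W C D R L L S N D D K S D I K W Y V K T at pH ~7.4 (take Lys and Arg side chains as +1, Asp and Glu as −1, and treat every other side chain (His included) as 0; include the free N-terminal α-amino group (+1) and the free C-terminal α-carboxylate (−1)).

0

Positive (K, R): R9, K16, K20, K24 → +4.
Negative (D, E): D8, D14, D15, D18 → −4.
The N-terminus (+1) and C-terminus (−1) cancel.
Net charge = (+4) + (−4) = 0.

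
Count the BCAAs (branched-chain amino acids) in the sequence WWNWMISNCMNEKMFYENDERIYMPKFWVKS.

3

The BCAAs are Val, Leu, and Ile — aliphatic side chains with a branch point.
Matching residues: I6, I22, V29.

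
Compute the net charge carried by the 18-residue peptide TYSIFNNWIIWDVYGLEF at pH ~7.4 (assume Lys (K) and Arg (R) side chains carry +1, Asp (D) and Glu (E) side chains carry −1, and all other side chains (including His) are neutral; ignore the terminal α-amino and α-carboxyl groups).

-2

Positive (K, R): none → +0.
Negative (D, E): D12, E17 → −2.
Net charge = (+0) + (−2) = −2.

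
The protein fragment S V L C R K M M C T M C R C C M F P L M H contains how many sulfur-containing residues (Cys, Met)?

10

Matching residues: C4, M7, M8, C9, M11, C12, C14, C15, M16, M20.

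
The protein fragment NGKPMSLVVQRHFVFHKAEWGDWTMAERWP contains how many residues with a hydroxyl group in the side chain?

2

S, T, and Y are the three residues with a side-chain hydroxyl.
Matching residues: S6, T24.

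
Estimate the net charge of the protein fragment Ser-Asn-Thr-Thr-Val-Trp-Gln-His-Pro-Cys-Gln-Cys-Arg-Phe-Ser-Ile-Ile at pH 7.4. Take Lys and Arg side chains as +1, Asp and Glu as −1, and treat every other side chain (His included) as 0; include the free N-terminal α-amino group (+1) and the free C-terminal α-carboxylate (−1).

Positive (K, R): Arg13 → +1.
Negative (D, E): none → −0.
The N-terminus (+1) and C-terminus (−1) cancel.
Net charge = (+1) + (−0) = +1.

+1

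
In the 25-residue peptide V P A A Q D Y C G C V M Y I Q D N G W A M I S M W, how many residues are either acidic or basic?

Acidic: D, E. Basic: H, K, R.
Acidic residues here: D6, D16 (2).
Basic residues here: none (0).
The two groups share no amino acid, so total = 2 + 0 = 2.

2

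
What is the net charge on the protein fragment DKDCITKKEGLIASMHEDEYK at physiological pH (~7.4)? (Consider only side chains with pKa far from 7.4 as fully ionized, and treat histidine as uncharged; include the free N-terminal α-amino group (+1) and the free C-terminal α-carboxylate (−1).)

-2

Near pH 7.4, K and R contribute +1 each, D and E contribute −1 each, and every other side chain (His included, as stated) is uncharged.
Positive (K, R): K2, K7, K8, K21 → +4.
Negative (D, E): D1, D3, E9, E17, D18, E19 → −6.
The N-terminus (+1) and C-terminus (−1) cancel.
Net charge = (+4) + (−6) = −2.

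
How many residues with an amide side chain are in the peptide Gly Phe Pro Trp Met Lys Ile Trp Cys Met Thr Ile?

0

The amide-side-chain residues are Asn (N) and Gln (Q).
None of the 12 residues belong to this group.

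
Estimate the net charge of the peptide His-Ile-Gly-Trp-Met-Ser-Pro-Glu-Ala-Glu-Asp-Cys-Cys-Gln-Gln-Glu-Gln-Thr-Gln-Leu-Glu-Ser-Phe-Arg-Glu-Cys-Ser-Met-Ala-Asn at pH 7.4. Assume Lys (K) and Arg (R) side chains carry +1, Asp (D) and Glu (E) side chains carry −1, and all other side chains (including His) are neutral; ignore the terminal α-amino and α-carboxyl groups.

Positive (K, R): Arg24 → +1.
Negative (D, E): Glu8, Glu10, Asp11, Glu16, Glu21, Glu25 → −6.
Net charge = (+1) + (−6) = −5.

-5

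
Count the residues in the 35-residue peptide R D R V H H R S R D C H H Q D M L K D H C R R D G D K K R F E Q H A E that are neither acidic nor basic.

11

Acidic: D, E. Basic: K, R, H. All other residues are neither.
Matching residues: V4, S8, C11, Q14, M16, L17, C21, G25, F30, Q32, A34.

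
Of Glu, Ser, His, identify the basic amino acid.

His

K, R, and H are the three residues with basic side chains (ε-amine, guanidinium, and imidazole respectively).
Of the listed options, only His belongs to this group.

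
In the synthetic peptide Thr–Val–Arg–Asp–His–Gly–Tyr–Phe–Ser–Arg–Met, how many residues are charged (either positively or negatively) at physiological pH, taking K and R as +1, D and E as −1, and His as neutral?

3

Charged side chains at pH ~7.4: K, R (positive); D, E (negative).
Matching residues: Arg3, Asp4, Arg10.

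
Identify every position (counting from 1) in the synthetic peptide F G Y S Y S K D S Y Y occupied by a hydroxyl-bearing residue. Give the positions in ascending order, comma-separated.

Matching residues: Y3, S4, Y5, S6, S9, Y10, Y11.

3, 4, 5, 6, 9, 10, 11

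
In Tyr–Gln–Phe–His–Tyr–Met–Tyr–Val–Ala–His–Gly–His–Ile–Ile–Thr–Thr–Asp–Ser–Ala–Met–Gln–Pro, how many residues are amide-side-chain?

Asparagine (N) and glutamine (Q) have uncharged amide side chains.
Matching residues: Gln2, Gln21.

2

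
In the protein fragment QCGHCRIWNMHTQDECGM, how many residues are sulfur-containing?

The sulfur-bearing residues are cysteine (–SH) and methionine (–S–CH₃).
Matching residues: C2, C5, M10, C16, M18.

5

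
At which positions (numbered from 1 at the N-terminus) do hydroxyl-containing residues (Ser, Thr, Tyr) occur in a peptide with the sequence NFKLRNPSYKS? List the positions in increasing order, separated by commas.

8, 9, 11

Matching residues: S8, Y9, S11.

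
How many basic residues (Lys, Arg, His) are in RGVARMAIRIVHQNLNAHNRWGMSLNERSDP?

Matching residues: R1, R5, R9, H12, H18, R20, R28.

7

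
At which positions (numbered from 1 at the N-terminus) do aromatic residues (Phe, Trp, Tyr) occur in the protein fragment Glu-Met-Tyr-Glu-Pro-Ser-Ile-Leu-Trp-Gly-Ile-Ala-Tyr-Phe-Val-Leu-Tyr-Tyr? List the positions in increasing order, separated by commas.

Matching residues: Tyr3, Trp9, Tyr13, Phe14, Tyr17, Tyr18.

3, 9, 13, 14, 17, 18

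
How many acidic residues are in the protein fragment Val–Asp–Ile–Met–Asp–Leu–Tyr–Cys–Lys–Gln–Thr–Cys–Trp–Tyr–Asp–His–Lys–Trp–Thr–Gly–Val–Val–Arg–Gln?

Aspartate (D) and glutamate (E) have carboxylic-acid side chains and are the acidic amino acids.
Matching residues: Asp2, Asp5, Asp15.

3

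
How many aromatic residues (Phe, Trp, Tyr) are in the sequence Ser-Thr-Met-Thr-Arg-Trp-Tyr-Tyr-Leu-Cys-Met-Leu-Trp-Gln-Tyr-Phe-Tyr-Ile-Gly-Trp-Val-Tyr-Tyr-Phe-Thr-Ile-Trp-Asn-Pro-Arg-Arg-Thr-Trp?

13

Matching residues: Trp6, Tyr7, Tyr8, Trp13, Tyr15, Phe16, Tyr17, Trp20, Tyr22, Tyr23, Phe24, Trp27, Trp33.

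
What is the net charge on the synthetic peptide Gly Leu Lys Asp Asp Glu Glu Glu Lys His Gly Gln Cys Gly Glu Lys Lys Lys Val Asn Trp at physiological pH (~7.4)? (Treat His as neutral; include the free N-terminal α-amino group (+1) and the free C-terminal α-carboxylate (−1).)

-1

Near pH 7.4, K and R contribute +1 each, D and E contribute −1 each, and every other side chain (His included, as stated) is uncharged.
Positive (K, R): Lys3, Lys9, Lys16, Lys17, Lys18 → +5.
Negative (D, E): Asp4, Asp5, Glu6, Glu7, Glu8, Glu15 → −6.
The N-terminus (+1) and C-terminus (−1) cancel.
Net charge = (+5) + (−6) = −1.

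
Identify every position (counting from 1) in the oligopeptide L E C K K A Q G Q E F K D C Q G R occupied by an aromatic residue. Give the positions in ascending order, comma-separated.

Phenylalanine (F), tryptophan (W), and tyrosine (Y) have aromatic ring side chains.
Matching residues: F11.

11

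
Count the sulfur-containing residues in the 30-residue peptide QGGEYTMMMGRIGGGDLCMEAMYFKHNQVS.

Cysteine (C, thiol) and methionine (M, thioether) are the two sulfur-containing amino acids.
Matching residues: M7, M8, M9, C18, M19, M22.

6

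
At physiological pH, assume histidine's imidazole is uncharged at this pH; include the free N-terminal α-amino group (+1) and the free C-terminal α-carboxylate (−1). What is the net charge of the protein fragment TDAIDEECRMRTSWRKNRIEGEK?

0

The side chains ionized at physiological pH are Lys/Arg (+1) and Asp/Glu (−1); with His treated as neutral, nothing else contributes.
Positive (K, R): R9, R11, R15, K16, R18, K23 → +6.
Negative (D, E): D2, D5, E6, E7, E20, E22 → −6.
The N-terminus (+1) and C-terminus (−1) cancel.
Net charge = (+6) + (−6) = 0.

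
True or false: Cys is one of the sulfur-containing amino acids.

True

Cysteine (C, thiol) and methionine (M, thioether) are the two sulfur-containing amino acids.
Cysteine is in this group.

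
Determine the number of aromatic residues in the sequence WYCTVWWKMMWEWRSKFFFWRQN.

The aromatic amino acids are Phe (F, benzyl), Trp (W, indole), and Tyr (Y, phenol).
Matching residues: W1, Y2, W6, W7, W11, W13, F17, F18, F19, W20.

10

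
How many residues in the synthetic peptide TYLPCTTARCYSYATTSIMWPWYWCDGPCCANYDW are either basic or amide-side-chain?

2

Basic: H, K, R. Amide-side-chain: N, Q.
Basic residues here: R9 (1).
Amide-side-chain residues here: N32 (1).
The two groups share no amino acid, so total = 1 + 1 = 2.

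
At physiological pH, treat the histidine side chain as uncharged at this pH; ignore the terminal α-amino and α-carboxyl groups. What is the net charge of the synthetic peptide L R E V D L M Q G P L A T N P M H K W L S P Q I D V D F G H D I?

-3

The side chains ionized at physiological pH are Lys/Arg (+1) and Asp/Glu (−1); with His treated as neutral, nothing else contributes.
Positive (K, R): R2, K18 → +2.
Negative (D, E): E3, D5, D25, D27, D31 → −5.
Net charge = (+2) + (−5) = −3.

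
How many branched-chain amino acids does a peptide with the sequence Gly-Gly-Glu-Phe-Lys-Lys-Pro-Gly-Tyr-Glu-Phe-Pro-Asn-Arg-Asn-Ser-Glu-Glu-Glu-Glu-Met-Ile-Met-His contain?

Valine (V), leucine (L), and isoleucine (I) are the branched-chain amino acids.
Matching residues: Ile22.

1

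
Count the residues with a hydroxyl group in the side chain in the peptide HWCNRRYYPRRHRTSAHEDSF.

The –OH-bearing residues are Ser, Thr (aliphatic alcohols), and Tyr (phenol).
Matching residues: Y7, Y8, T14, S15, S20.

5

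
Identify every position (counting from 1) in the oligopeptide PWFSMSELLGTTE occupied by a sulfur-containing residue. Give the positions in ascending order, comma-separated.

Cysteine (C, thiol) and methionine (M, thioether) are the two sulfur-containing amino acids.
Matching residues: M5.

5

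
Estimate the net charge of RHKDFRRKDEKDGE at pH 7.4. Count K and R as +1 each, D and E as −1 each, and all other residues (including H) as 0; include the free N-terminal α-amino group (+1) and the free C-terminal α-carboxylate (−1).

+1

Positive (K, R): R1, K3, R6, R7, K8, K11 → +6.
Negative (D, E): D4, D9, E10, D12, E14 → −5.
The N-terminus (+1) and C-terminus (−1) cancel.
Net charge = (+6) + (−5) = +1.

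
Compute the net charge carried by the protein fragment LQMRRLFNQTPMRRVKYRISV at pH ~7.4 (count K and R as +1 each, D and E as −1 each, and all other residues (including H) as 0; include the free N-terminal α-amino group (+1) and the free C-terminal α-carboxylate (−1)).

Positive (K, R): R4, R5, R13, R14, K16, R18 → +6.
Negative (D, E): none → −0.
The N-terminus (+1) and C-terminus (−1) cancel.
Net charge = (+6) + (−0) = +6.

+6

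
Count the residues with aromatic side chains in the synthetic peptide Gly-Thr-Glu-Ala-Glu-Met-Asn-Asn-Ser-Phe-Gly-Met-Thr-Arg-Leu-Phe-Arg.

The aromatic amino acids are Phe (F, benzyl), Trp (W, indole), and Tyr (Y, phenol).
Matching residues: Phe10, Phe16.

2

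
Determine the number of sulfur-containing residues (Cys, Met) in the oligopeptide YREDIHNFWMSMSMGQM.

4

Matching residues: M10, M12, M14, M17.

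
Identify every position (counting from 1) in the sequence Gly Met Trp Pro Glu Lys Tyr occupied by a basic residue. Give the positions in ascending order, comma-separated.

The basic amino acids are Lys (K), Arg (R), and His (H).
Matching residues: Lys6.

6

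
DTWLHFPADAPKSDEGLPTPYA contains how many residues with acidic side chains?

4

Only D (aspartate) and E (glutamate) carry a side-chain carboxylic acid.
Matching residues: D1, D9, D14, E15.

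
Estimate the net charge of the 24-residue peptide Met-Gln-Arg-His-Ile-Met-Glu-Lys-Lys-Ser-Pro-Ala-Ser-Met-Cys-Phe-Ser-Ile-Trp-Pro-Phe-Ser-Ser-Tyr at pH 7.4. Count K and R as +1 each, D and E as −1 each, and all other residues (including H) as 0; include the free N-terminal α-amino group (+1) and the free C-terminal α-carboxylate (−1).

+2

Positive (K, R): Arg3, Lys8, Lys9 → +3.
Negative (D, E): Glu7 → −1.
The N-terminus (+1) and C-terminus (−1) cancel.
Net charge = (+3) + (−1) = +2.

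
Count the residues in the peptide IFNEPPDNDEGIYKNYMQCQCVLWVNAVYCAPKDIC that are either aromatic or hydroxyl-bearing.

Aromatic: F, W, Y. Hydroxyl-bearing: S, T, Y.
Aromatic residues here: F2, Y13, Y16, W24, Y29 (5).
Hydroxyl-bearing residues here: Y13, Y16, Y29 (3).
Y is in both groups, so the 3 Y residues must not be double-counted.
Total = 5 + 3 − 3 = 5.

5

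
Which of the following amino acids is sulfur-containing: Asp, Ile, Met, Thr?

Only Cys (C) and Met (M) have a sulfur atom in the side chain.
Of the listed options, only Met belongs to this group.

Met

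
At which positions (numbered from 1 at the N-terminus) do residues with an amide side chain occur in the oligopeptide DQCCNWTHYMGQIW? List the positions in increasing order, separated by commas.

The amide-side-chain residues are Asn (N) and Gln (Q).
Matching residues: Q2, N5, Q12.

2, 5, 12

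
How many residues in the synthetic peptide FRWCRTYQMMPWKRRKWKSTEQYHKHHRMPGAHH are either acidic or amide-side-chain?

3

Acidic: D, E. Amide-side-chain: N, Q.
Acidic residues here: E21 (1).
Amide-side-chain residues here: Q8, Q22 (2).
The two groups share no amino acid, so total = 1 + 2 = 3.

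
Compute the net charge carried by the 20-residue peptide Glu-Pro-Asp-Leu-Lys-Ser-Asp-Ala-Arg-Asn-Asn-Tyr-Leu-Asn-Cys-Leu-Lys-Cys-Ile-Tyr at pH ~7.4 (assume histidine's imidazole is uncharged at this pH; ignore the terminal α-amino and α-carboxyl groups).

0

At pH ~7.4 the Lys and Arg side chains are protonated (+1), the Asp and Glu side chains are deprotonated (−1), and with His taken as neutral all other side chains carry no charge.
Positive (K, R): Lys5, Arg9, Lys17 → +3.
Negative (D, E): Glu1, Asp3, Asp7 → −3.
Net charge = (+3) + (−3) = 0.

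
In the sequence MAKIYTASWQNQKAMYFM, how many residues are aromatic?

4

Phenylalanine (F), tryptophan (W), and tyrosine (Y) have aromatic ring side chains.
Matching residues: Y5, W9, Y16, F17.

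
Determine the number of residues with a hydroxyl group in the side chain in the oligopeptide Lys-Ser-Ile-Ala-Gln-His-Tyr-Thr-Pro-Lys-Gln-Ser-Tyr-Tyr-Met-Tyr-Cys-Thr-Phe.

S, T, and Y are the three residues with a side-chain hydroxyl.
Matching residues: Ser2, Tyr7, Thr8, Ser12, Tyr13, Tyr14, Tyr16, Thr18.

8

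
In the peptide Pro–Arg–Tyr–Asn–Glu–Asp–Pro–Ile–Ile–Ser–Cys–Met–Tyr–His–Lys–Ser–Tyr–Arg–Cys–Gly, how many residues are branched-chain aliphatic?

2

Valine (V), leucine (L), and isoleucine (I) are the branched-chain amino acids.
Matching residues: Ile8, Ile9.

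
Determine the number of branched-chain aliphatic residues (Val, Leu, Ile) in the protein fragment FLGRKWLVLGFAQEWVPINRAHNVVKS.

Matching residues: L2, L7, V8, L9, V16, I18, V24, V25.

8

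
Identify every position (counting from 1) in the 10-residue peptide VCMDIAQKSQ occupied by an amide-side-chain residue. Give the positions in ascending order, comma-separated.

Asparagine (N) and glutamine (Q) have uncharged amide side chains.
Matching residues: Q7, Q10.

7, 10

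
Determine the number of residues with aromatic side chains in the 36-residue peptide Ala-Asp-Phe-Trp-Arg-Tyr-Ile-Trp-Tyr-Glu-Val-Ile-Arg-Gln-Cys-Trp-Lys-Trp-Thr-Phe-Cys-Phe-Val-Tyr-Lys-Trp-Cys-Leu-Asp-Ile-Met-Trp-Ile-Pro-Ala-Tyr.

13

The aromatic amino acids are Phe (F, benzyl), Trp (W, indole), and Tyr (Y, phenol).
Matching residues: Phe3, Trp4, Tyr6, Trp8, Tyr9, Trp16, Trp18, Phe20, Phe22, Tyr24, Trp26, Trp32, Tyr36.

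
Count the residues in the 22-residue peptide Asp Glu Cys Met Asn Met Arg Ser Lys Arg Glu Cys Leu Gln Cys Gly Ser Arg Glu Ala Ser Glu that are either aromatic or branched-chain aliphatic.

1

Aromatic: F, W, Y. Branched-chain aliphatic: I, L, V.
Aromatic residues here: none (0).
Branched-chain aliphatic residues here: Leu13 (1).
The two groups share no amino acid, so total = 0 + 1 = 1.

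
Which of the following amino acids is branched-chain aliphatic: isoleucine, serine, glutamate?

V, L, and I make up the branched-chain aliphatic group.
Of the listed options, only isoleucine belongs to this group.

isoleucine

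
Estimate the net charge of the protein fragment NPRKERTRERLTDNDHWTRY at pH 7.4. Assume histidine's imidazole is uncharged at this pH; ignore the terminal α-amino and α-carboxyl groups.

Near pH 7.4, K and R contribute +1 each, D and E contribute −1 each, and every other side chain (His included, as stated) is uncharged.
Positive (K, R): R3, K4, R6, R8, R10, R19 → +6.
Negative (D, E): E5, E9, D13, D15 → −4.
Net charge = (+6) + (−4) = +2.

+2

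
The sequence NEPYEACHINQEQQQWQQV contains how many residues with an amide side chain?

Only N (asparagine) and Q (glutamine) carry a side-chain carboxamide.
Matching residues: N1, N10, Q11, Q13, Q14, Q15, Q17, Q18.

8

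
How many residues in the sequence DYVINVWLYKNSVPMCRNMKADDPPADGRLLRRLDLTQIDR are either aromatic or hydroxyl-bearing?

5

Aromatic: F, W, Y. Hydroxyl-bearing: S, T, Y.
Aromatic residues here: Y2, W7, Y9 (3).
Hydroxyl-bearing residues here: Y2, Y9, S12, T37 (4).
Y is in both groups, so the 2 Y residues must not be double-counted.
Total = 3 + 4 − 2 = 5.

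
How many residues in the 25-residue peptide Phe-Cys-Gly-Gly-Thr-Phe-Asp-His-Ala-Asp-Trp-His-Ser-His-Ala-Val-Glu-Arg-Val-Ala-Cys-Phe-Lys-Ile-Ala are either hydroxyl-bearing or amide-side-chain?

2

Hydroxyl-bearing: S, T, Y. Amide-side-chain: N, Q.
Hydroxyl-bearing residues here: Thr5, Ser13 (2).
Amide-side-chain residues here: none (0).
The two groups share no amino acid, so total = 2 + 0 = 2.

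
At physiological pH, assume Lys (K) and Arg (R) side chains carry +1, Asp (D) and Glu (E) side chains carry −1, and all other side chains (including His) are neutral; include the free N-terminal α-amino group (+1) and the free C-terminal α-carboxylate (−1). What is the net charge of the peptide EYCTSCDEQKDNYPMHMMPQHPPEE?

Positive (K, R): K10 → +1.
Negative (D, E): E1, D7, E8, D11, E24, E25 → −6.
The N-terminus (+1) and C-terminus (−1) cancel.
Net charge = (+1) + (−6) = −5.

-5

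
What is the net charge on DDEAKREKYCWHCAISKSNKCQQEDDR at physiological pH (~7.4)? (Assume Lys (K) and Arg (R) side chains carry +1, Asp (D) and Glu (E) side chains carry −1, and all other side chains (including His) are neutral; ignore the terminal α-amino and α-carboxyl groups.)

Positive (K, R): K5, R6, K8, K17, K20, R27 → +6.
Negative (D, E): D1, D2, E3, E7, E24, D25, D26 → −7.
Net charge = (+6) + (−7) = −1.

-1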